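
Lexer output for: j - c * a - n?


Scan left to right, longest-match per lexeme
Tokens: ID(j), OP(-), ID(c), OP(*), ID(a), OP(-), ID(n)


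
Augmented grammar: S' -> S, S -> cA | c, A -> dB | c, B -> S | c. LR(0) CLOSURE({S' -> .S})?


Start: S' -> .S
For each item with dot before a nonterminal B, add B -> .γ for every B-production
Closure: [S' -> .S, S -> .cA, S -> .c]


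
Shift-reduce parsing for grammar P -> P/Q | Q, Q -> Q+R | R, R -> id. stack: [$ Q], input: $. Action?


lookahead ∉ {+} so Q won't extend; reduce P -> Q
Action: reduce (P -> Q)


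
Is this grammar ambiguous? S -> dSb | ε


balanced d^n…b^n: each string has a unique parse
Unambiguous


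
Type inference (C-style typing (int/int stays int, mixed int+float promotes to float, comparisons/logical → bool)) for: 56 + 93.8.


Operand types: int + float
Rule: mixed int/float promotes to float; int/int stays int
Result type: float


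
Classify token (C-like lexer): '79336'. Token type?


Pattern: digits only
Type: INTEGER_LITERAL


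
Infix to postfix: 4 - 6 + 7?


Left to right (same or higher precedence on left)
Postfix: 4 6 - 7 +


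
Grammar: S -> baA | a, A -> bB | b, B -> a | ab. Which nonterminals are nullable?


A nonterminal is nullable iff some alternative derives ε (directly, or every symbol in it is nullable)
Nullable: {}


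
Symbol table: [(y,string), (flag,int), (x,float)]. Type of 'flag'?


Lookup 'flag' → type int


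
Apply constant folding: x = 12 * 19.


12 * 19 = 228 at compile time
Optimized: x = 228


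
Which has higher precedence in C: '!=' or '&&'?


'!=' is equality (level 6); '&&' is logical AND (level 2)
Higher level binds tighter
'!=' has higher precedence than '&&'


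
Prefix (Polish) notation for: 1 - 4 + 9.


left-to-right (same/higher precedence on left): tree is (+ (- 1 4) 9)
Prefix: + - 1 4 9


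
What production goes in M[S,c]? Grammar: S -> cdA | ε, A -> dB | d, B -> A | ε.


For [S, c]: 'c' ∈ FIRST(cdA)
Entry: S -> cdA


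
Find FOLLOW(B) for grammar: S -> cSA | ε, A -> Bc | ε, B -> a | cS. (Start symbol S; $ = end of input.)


$ ∈ FOLLOW(S). For each A -> αBβ: add FIRST(β)\{ε} to FOLLOW(B); if β nullable, add FOLLOW(A).
FOLLOW(B) = {c}


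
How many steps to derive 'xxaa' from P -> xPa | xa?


Derivation: P => xPa => xxaa
Steps: 2


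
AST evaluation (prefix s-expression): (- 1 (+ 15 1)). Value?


Evaluate inner: (+ 15 1) = 16
Evaluate root: (- 1 16) = -15
Result: -15


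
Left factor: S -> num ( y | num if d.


Common prefix: 'num'
Factored: S -> num S', S' -> ( y | if d


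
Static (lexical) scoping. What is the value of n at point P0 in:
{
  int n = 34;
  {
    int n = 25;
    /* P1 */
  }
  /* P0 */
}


n declared in the same block as P0
n = 34


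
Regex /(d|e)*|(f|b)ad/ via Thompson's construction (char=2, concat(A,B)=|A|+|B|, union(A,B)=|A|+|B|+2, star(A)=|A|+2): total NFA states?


Syntax tree has 6 char leaf(s), 3 union(s), 1 star(s)
chars contribute 6×2 = 12; each union adds +2; each star adds +2
Total: 12 + 6 + 2 = 20 states


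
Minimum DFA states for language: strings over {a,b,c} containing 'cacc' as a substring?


KMP-style automaton: 4 progress states + 1 absorbing accept = 5
Minimal DFA: 5 states


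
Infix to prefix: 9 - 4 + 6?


left-to-right (same/higher precedence on left): tree is (+ (- 9 4) 6)
Prefix: + - 9 4 6


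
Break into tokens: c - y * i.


Scan left to right, longest-match per lexeme
Tokens: ID(c), OP(-), ID(y), OP(*), ID(i)


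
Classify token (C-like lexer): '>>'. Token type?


Pattern: operator symbol
Type: OPERATOR


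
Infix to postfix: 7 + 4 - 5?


Left to right (same or higher precedence on left)
Postfix: 7 4 + 5 -


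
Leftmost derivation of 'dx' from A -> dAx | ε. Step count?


Derivation: A => dAx => dx
Steps: 2


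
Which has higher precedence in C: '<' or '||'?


'<' is relational (level 7); '||' is logical OR (level 1)
Higher level binds tighter
'<' has higher precedence than '||'


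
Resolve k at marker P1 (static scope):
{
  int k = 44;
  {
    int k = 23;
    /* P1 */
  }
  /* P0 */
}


k declared in the same block as P1
k = 23


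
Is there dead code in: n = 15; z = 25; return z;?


n is assigned but never read
Dead: 'n = 15'


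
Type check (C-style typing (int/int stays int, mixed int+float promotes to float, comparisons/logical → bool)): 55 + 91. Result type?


Operand types: int + int
Rule: mixed int/float promotes to float; int/int stays int
Result type: int


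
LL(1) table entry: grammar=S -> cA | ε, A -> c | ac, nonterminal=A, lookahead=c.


For [A, c]: 'c' ∈ FIRST(c)
Entry: A -> c


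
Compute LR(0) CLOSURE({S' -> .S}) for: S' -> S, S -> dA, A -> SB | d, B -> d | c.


Start: S' -> .S
For each item with dot before a nonterminal B, add B -> .γ for every B-production
Closure: [S' -> .S, S -> .dA]


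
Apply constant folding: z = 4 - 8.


4 - 8 = -4 at compile time
Optimized: z = -4


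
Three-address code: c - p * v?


Break into single-operator statements:
t1 = p * v
t2 = c - t1


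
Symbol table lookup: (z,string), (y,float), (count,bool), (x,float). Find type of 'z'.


Lookup 'z' → type string


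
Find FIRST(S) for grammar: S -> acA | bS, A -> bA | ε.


Per alternative of S: FIRST(acA) = {a}; FIRST(bS) = {b}
FIRST(S) = {a, b}


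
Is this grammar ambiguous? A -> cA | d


right-linear, alternatives start with distinct terminals 'c' vs 'd': unique leftmost derivation
Unambiguous


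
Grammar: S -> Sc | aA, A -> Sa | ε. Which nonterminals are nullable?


A nonterminal is nullable iff some alternative derives ε (directly, or every symbol in it is nullable)
Nullable: {A}


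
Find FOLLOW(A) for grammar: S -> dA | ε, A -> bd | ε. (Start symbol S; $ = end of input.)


$ ∈ FOLLOW(S). For each A -> αBβ: add FIRST(β)\{ε} to FOLLOW(B); if β nullable, add FOLLOW(A).
FOLLOW(A) = {$}


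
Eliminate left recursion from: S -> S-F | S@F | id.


Left-recursive alternatives: S-F, S@F; non-recursive: id
Introduce S': S -> idS', S' -> -FS' | @FS' | ε


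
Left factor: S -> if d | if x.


Common prefix: 'if'
Factored: S -> if S', S' -> d | x


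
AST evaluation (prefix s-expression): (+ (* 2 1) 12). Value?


Evaluate inner: (* 2 1) = 2
Evaluate root: (+ 2 12) = 14
Result: 14


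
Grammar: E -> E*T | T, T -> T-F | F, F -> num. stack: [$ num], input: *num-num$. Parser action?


'num' on top is the handle for F -> num
Action: reduce (F -> num)


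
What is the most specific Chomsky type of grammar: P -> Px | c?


Left-linear: every RHS is a terminal or one nonterminal followed by a terminal
Classification: Type 3 (Regular)


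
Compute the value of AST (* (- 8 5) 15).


Evaluate inner: (- 8 5) = 3
Evaluate root: (* 3 15) = 45
Result: 45


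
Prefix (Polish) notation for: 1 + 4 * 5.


'*' binds tighter: tree is (+ 1 (* 4 5))
Prefix: + 1 * 4 5


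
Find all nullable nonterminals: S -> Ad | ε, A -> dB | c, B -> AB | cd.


A nonterminal is nullable iff some alternative derives ε (directly, or every symbol in it is nullable)
Nullable: {S}


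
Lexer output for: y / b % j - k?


Scan left to right, longest-match per lexeme
Tokens: ID(y), OP(/), ID(b), OP(%), ID(j), OP(-), ID(k)


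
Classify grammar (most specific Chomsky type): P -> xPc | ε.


Single nonterminal LHS, but x^n c^n is not regular
Classification: Type 2 (Context-Free)


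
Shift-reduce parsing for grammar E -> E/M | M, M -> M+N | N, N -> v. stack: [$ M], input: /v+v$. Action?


lookahead ∉ {+} so M won't extend; reduce E -> M
Action: reduce (E -> M)


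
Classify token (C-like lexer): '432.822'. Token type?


Pattern: digits with a decimal point
Type: FLOAT_LITERAL


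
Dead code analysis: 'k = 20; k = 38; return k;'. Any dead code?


first assignment to k is overwritten before any read
Dead: 'k = 20'


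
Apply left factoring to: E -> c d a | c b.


Common prefix: 'c'
Factored: E -> c E', E' -> d a | b


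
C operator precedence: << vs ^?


'<<' is shift (level 8); '^' is bitwise XOR (level 4)
Higher level binds tighter
'<<' has higher precedence than '^'


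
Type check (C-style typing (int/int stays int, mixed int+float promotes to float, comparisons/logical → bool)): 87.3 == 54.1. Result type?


Operand types: float == float
Rule: comparison yields bool
Result type: bool


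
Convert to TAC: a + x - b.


Break into single-operator statements:
t1 = a + x
t2 = t1 - b


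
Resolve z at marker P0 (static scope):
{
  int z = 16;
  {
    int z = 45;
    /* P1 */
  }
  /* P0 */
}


z declared in the same block as P0
z = 16


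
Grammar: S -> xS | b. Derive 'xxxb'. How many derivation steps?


Derivation: S => xS => xxS => xxxS => xxxb
Steps: 4


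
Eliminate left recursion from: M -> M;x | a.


Left-recursive alternatives: M;x; non-recursive: a
Introduce M': M -> aM', M' -> ;xM' | ε


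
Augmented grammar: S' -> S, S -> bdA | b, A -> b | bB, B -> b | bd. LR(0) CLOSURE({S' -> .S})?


Start: S' -> .S
For each item with dot before a nonterminal B, add B -> .γ for every B-production
Closure: [S' -> .S, S -> .bdA, S -> .b]


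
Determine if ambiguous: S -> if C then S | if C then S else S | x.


dangling else: 'if C then if C then x else x' parses two ways
Ambiguous


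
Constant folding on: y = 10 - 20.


10 - 20 = -10 at compile time
Optimized: y = -10


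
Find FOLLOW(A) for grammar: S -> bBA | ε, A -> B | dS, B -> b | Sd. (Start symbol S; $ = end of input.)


$ ∈ FOLLOW(S). For each A -> αBβ: add FIRST(β)\{ε} to FOLLOW(B); if β nullable, add FOLLOW(A).
FOLLOW(A) = {$, d}


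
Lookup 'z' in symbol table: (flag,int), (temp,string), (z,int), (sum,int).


Lookup 'z' → type int


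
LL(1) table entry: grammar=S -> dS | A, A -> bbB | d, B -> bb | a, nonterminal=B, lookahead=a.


For [B, a]: 'a' ∈ FIRST(a)
Entry: B -> a


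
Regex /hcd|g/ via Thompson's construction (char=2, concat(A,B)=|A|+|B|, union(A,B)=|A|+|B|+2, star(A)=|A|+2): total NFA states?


Syntax tree has 4 char leaf(s), 1 union(s), 0 star(s)
chars contribute 4×2 = 8; each union adds +2; each star adds +2
Total: 8 + 2 + 0 = 10 states


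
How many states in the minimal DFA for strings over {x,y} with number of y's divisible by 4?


Track (count of y) mod 4: states 0..3, accept at 0
Minimal DFA: 4 states


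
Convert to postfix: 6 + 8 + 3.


Left to right (same or higher precedence on left)
Postfix: 6 8 + 3 +


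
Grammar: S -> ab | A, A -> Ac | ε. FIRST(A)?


Per alternative of A: FIRST(Ac) = {c}; FIRST(ε) = {ε}
FIRST(A) = {c, ε}


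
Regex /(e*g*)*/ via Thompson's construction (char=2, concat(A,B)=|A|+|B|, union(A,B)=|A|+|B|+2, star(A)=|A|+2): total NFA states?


Syntax tree has 2 char leaf(s), 0 union(s), 3 star(s)
chars contribute 2×2 = 4; each union adds +2; each star adds +2
Total: 4 + 0 + 6 = 10 states


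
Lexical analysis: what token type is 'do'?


Pattern: reserved word
Type: KEYWORD


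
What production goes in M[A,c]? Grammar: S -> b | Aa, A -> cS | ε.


For [A, c]: 'c' ∈ FIRST(cS)
Entry: A -> cS


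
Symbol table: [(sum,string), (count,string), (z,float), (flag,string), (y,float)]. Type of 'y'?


Lookup 'y' → type float


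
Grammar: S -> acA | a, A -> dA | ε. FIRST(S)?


Per alternative of S: FIRST(acA) = {a}; FIRST(a) = {a}
FIRST(S) = {a}


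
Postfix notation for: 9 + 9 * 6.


* has higher precedence, evaluate 9*6 first
Postfix: 9 9 6 * +


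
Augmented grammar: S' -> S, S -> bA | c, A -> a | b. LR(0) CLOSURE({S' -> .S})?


Start: S' -> .S
For each item with dot before a nonterminal B, add B -> .γ for every B-production
Closure: [S' -> .S, S -> .bA, S -> .c]


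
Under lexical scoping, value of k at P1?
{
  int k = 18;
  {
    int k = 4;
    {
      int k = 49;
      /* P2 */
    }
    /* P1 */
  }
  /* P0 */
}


k declared in the same block as P1
k = 4


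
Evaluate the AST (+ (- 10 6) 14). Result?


Evaluate inner: (- 10 6) = 4
Evaluate root: (+ 4 14) = 18
Result: 18


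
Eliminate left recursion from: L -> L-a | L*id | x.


Left-recursive alternatives: L-a, L*id; non-recursive: x
Introduce L': L -> xL', L' -> -aL' | *idL' | ε


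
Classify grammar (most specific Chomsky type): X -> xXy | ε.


Single nonterminal LHS, but x^n y^n is not regular
Classification: Type 2 (Context-Free)


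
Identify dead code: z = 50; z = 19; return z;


first assignment to z is overwritten before any read
Dead: 'z = 50'


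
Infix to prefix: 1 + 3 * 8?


'*' binds tighter: tree is (+ 1 (* 3 8))
Prefix: + 1 * 3 8


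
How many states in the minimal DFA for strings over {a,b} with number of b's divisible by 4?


Track (count of b) mod 4: states 0..3, accept at 0
Minimal DFA: 4 states


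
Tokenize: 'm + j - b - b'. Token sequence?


Scan left to right, longest-match per lexeme
Tokens: ID(m), OP(+), ID(j), OP(-), ID(b), OP(-), ID(b)


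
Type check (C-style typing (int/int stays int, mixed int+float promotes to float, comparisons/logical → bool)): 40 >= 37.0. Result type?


Operand types: int >= float
Rule: comparison yields bool
Result type: bool


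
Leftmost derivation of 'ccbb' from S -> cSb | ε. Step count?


Derivation: S => cSb => ccSbb => ccbb
Steps: 3


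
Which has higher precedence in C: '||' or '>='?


'>=' is relational (level 7); '||' is logical OR (level 1)
Higher level binds tighter
'>=' has higher precedence than '||'


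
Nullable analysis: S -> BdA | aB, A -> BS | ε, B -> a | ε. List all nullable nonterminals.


A nonterminal is nullable iff some alternative derives ε (directly, or every symbol in it is nullable)
Nullable: {A, B}


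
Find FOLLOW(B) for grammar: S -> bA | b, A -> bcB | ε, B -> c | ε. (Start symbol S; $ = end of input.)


$ ∈ FOLLOW(S). For each A -> αBβ: add FIRST(β)\{ε} to FOLLOW(B); if β nullable, add FOLLOW(A).
FOLLOW(B) = {$}


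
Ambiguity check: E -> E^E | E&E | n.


'n^n&n' has two parse trees (no precedence encoded between ^ and &)
Ambiguous


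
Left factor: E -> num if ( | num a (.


Common prefix: 'num'
Factored: E -> num E', E' -> if ( | a (


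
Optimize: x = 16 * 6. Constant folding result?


16 * 6 = 96 at compile time
Optimized: x = 96


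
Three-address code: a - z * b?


Break into single-operator statements:
t1 = z * b
t2 = a - t1


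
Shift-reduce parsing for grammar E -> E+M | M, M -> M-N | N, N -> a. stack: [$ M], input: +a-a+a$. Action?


lookahead ∉ {-} so M won't extend; reduce E -> M
Action: reduce (E -> M)


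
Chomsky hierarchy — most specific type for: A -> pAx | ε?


Single nonterminal LHS, but p^n x^n is not regular
Classification: Type 2 (Context-Free)


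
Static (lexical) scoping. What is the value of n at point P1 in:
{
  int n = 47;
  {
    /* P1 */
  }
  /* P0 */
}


P1's block does not declare n; resolves to the enclosing declaration at depth 0
n = 47


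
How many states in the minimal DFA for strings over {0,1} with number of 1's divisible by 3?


Track (count of 1) mod 3: states 0..2, accept at 0
Minimal DFA: 3 states


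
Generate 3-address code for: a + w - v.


Break into single-operator statements:
t1 = a + w
t2 = t1 - v


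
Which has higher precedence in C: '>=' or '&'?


'>=' is relational (level 7); '&' is bitwise AND (level 5)
Higher level binds tighter
'>=' has higher precedence than '&'


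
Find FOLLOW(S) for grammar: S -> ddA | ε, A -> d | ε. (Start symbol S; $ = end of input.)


$ ∈ FOLLOW(S). For each A -> αBβ: add FIRST(β)\{ε} to FOLLOW(B); if β nullable, add FOLLOW(A).
FOLLOW(S) = {$}


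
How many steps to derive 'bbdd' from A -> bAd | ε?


Derivation: A => bAd => bbAdd => bbdd
Steps: 3


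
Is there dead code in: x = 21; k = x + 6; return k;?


x is read by k's definition; k is returned
No dead code


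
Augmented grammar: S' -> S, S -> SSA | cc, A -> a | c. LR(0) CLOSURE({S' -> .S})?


Start: S' -> .S
For each item with dot before a nonterminal B, add B -> .γ for every B-production
Closure: [S' -> .S, S -> .SSA, S -> .cc]


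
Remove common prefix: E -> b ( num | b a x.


Common prefix: 'b'
Factored: E -> b E', E' -> ( num | a x


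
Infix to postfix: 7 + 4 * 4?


* has higher precedence, evaluate 4*4 first
Postfix: 7 4 4 * +


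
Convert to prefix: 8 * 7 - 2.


left-to-right (same/higher precedence on left): tree is (- (* 8 7) 2)
Prefix: - * 8 7 2


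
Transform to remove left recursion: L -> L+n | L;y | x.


Left-recursive alternatives: L+n, L;y; non-recursive: x
Introduce L': L -> xL', L' -> +nL' | ;yL' | ε


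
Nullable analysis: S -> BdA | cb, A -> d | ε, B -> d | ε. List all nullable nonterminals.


A nonterminal is nullable iff some alternative derives ε (directly, or every symbol in it is nullable)
Nullable: {A, B}


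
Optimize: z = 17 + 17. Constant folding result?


17 + 17 = 34 at compile time
Optimized: z = 34


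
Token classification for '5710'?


Pattern: digits only
Type: INTEGER_LITERAL


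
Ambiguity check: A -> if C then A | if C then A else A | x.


dangling else: 'if C then if C then x else x' parses two ways
Ambiguous


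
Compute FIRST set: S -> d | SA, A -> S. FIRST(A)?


Per alternative of A: FIRST(S) = {d}
FIRST(A) = {d}


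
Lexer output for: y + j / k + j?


Scan left to right, longest-match per lexeme
Tokens: ID(y), OP(+), ID(j), OP(/), ID(k), OP(+), ID(j)


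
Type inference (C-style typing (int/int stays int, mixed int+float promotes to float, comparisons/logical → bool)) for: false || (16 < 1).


Operand types: bool || bool
Rule: logical operators take bool operands and yield bool
Result type: bool


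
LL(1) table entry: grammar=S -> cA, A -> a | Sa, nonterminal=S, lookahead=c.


For [S, c]: 'c' ∈ FIRST(cA)
Entry: S -> cA


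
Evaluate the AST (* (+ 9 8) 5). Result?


Evaluate inner: (+ 9 8) = 17
Evaluate root: (* 17 5) = 85
Result: 85


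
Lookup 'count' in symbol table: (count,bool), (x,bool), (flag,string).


Lookup 'count' → type bool


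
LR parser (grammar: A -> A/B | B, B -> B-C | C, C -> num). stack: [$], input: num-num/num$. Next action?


no handle on stack; shift 'num'
Action: shift


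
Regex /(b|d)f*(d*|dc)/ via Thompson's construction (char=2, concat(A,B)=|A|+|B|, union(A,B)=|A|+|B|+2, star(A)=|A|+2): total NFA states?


Syntax tree has 6 char leaf(s), 2 union(s), 2 star(s)
chars contribute 6×2 = 12; each union adds +2; each star adds +2
Total: 12 + 4 + 4 = 20 states


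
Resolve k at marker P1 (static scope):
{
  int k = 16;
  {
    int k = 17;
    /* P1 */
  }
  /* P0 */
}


k declared in the same block as P1
k = 17


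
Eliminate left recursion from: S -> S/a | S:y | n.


Left-recursive alternatives: S/a, S:y; non-recursive: n
Introduce S': S -> nS', S' -> /aS' | :yS' | ε


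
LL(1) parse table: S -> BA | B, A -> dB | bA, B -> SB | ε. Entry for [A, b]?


For [A, b]: 'b' ∈ FIRST(bA)
Entry: A -> bA


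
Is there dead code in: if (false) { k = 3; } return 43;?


condition is constant false, so the whole block is unreachable
Dead: 'if (false) { k = 3; }'


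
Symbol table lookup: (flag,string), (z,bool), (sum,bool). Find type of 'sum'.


Lookup 'sum' → type bool


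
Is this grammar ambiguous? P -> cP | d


right-linear, alternatives start with distinct terminals 'c' vs 'd': unique leftmost derivation
Unambiguous


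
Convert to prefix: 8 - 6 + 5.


left-to-right (same/higher precedence on left): tree is (+ (- 8 6) 5)
Prefix: + - 8 6 5


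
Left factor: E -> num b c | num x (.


Common prefix: 'num'
Factored: E -> num E', E' -> b c | x (


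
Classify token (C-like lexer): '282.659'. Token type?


Pattern: digits with a decimal point
Type: FLOAT_LITERAL


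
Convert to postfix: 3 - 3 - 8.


Left to right (same or higher precedence on left)
Postfix: 3 3 - 8 -


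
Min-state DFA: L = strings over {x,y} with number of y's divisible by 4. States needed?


Track (count of y) mod 4: states 0..3, accept at 0
Minimal DFA: 4 states


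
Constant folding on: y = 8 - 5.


8 - 5 = 3 at compile time
Optimized: y = 3


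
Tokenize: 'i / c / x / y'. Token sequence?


Scan left to right, longest-match per lexeme
Tokens: ID(i), OP(/), ID(c), OP(/), ID(x), OP(/), ID(y)


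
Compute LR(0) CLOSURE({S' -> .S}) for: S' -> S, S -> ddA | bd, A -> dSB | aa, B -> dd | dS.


Start: S' -> .S
For each item with dot before a nonterminal B, add B -> .γ for every B-production
Closure: [S' -> .S, S -> .ddA, S -> .bd]


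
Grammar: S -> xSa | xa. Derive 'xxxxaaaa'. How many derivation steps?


Derivation: S => xSa => xxSaa => xxxSaaa => xxxxaaaa
Steps: 4


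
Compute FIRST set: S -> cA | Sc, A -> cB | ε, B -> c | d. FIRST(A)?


Per alternative of A: FIRST(cB) = {c}; FIRST(ε) = {ε}
FIRST(A) = {c, ε}


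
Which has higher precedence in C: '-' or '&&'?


'-' is additive (level 9); '&&' is logical AND (level 2)
Higher level binds tighter
'-' has higher precedence than '&&'


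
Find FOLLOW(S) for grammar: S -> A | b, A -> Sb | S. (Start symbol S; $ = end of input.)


$ ∈ FOLLOW(S). For each A -> αBβ: add FIRST(β)\{ε} to FOLLOW(B); if β nullable, add FOLLOW(A).
FOLLOW(S) = {$, b}


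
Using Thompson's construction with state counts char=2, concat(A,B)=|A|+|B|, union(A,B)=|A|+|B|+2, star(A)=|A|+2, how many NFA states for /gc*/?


Syntax tree has 2 char leaf(s), 0 union(s), 1 star(s)
chars contribute 2×2 = 4; each union adds +2; each star adds +2
Total: 4 + 0 + 2 = 6 states


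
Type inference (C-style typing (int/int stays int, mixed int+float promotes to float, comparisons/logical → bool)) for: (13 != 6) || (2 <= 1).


Operand types: bool || bool
Rule: logical operators take bool operands and yield bool
Result type: bool


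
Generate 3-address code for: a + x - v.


Break into single-operator statements:
t1 = a + x
t2 = t1 - v


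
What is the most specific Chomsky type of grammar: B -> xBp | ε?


Single nonterminal LHS, but x^n p^n is not regular
Classification: Type 2 (Context-Free)


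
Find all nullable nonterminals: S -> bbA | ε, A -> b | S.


A nonterminal is nullable iff some alternative derives ε (directly, or every symbol in it is nullable)
Nullable: {A, S}


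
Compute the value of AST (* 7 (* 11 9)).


Evaluate inner: (* 11 9) = 99
Evaluate root: (* 7 99) = 693
Result: 693


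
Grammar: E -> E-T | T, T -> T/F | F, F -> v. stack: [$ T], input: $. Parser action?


lookahead ∉ {/} so T won't extend; reduce E -> T
Action: reduce (E -> T)


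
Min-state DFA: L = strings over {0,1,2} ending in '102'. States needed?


Track the longest suffix of input matching a prefix of '102': 4 classes (prefixes of length 0..3)
Minimal DFA: 4 states


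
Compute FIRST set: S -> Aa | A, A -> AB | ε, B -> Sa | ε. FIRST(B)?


Per alternative of B: FIRST(Sa) = {a}; FIRST(ε) = {ε}
FIRST(B) = {a, ε}


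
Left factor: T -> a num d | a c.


Common prefix: 'a'
Factored: T -> a T', T' -> num d | c


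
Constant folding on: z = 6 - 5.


6 - 5 = 1 at compile time
Optimized: z = 1


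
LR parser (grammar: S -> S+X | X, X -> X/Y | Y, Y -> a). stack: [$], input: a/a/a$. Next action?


no handle on stack; shift 'a'
Action: shift


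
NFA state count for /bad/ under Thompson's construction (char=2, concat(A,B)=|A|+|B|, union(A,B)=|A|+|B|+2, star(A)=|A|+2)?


Syntax tree has 3 char leaf(s), 0 union(s), 0 star(s)
chars contribute 3×2 = 6; each union adds +2; each star adds +2
Total: 6 + 0 + 0 = 6 states


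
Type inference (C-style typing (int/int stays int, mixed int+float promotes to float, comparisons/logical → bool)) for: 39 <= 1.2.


Operand types: int <= float
Rule: comparison yields bool
Result type: bool


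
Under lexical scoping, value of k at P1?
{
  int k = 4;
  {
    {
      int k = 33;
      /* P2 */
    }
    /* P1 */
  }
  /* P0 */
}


P1's block does not declare k; resolves to the enclosing declaration at depth 0
k = 4


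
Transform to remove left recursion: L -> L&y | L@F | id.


Left-recursive alternatives: L&y, L@F; non-recursive: id
Introduce L': L -> idL', L' -> &yL' | @FL' | ε


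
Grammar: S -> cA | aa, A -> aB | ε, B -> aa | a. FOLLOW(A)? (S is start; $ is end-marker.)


$ ∈ FOLLOW(S). For each A -> αBβ: add FIRST(β)\{ε} to FOLLOW(B); if β nullable, add FOLLOW(A).
FOLLOW(A) = {$}


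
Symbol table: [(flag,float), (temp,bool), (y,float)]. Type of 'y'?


Lookup 'y' → type float


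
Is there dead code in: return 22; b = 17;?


statement follows a return and is unreachable
Dead: 'b = 17'


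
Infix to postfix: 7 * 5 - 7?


Left to right (same or higher precedence on left)
Postfix: 7 5 * 7 -


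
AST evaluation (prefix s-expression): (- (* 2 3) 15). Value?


Evaluate inner: (* 2 3) = 6
Evaluate root: (- 6 15) = -9
Result: -9


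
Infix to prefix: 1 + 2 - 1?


left-to-right (same/higher precedence on left): tree is (- (+ 1 2) 1)
Prefix: - + 1 2 1


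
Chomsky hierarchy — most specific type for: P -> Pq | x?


Left-linear: every RHS is a terminal or one nonterminal followed by a terminal
Classification: Type 3 (Regular)


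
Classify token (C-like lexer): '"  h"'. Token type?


Pattern: double-quoted sequence
Type: STRING_LITERAL


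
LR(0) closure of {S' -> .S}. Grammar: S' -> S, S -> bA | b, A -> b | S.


Start: S' -> .S
For each item with dot before a nonterminal B, add B -> .γ for every B-production
Closure: [S' -> .S, S -> .bA, S -> .b]


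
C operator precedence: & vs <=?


'<=' is relational (level 7); '&' is bitwise AND (level 5)
Higher level binds tighter
'<=' has higher precedence than '&'


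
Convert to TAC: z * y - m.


Break into single-operator statements:
t1 = z * y
t2 = t1 - m


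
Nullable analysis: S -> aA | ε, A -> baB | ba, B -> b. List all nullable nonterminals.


A nonterminal is nullable iff some alternative derives ε (directly, or every symbol in it is nullable)
Nullable: {S}


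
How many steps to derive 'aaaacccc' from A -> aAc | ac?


Derivation: A => aAc => aaAcc => aaaAccc => aaaacccc
Steps: 4


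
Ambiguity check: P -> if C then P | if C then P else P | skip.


dangling else: 'if C then if C then skip else skip' parses two ways
Ambiguous


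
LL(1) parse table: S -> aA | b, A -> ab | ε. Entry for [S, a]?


For [S, a]: 'a' ∈ FIRST(aA)
Entry: S -> aA


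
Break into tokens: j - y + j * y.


Scan left to right, longest-match per lexeme
Tokens: ID(j), OP(-), ID(y), OP(+), ID(j), OP(*), ID(y)


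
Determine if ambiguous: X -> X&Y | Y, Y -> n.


precedence layered via separate nonterminal Y: deterministic
Unambiguous


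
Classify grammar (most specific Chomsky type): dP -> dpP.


LHS has context (more than one symbol) and |LHS| ≤ |RHS|
Classification: Type 1 (Context-Sensitive)


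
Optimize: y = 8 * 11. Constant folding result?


8 * 11 = 88 at compile time
Optimized: y = 88


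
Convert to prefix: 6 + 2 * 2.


'*' binds tighter: tree is (+ 6 (* 2 2))
Prefix: + 6 * 2 2


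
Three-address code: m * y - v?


Break into single-operator statements:
t1 = m * y
t2 = t1 - v


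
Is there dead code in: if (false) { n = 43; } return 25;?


condition is constant false, so the whole block is unreachable
Dead: 'if (false) { n = 43; }'


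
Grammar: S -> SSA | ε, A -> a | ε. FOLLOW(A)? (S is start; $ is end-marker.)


$ ∈ FOLLOW(S). For each A -> αBβ: add FIRST(β)\{ε} to FOLLOW(B); if β nullable, add FOLLOW(A).
FOLLOW(A) = {$, a}


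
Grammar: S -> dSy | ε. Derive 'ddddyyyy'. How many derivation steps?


Derivation: S => dSy => ddSyy => dddSyyy => ddddSyyyy => ddddyyyy
Steps: 5


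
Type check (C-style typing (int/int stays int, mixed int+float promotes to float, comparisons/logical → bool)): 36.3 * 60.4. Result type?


Operand types: float * float
Rule: mixed int/float promotes to float; int/int stays int
Result type: float


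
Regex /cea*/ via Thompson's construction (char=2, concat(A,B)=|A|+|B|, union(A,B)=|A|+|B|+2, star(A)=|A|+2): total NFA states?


Syntax tree has 3 char leaf(s), 0 union(s), 1 star(s)
chars contribute 3×2 = 6; each union adds +2; each star adds +2
Total: 6 + 0 + 2 = 8 states


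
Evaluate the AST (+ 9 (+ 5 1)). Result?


Evaluate inner: (+ 5 1) = 6
Evaluate root: (+ 9 6) = 15
Result: 15


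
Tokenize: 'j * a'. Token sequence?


Scan left to right, longest-match per lexeme
Tokens: ID(j), OP(*), ID(a)


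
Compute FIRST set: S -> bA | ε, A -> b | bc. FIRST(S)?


Per alternative of S: FIRST(bA) = {b}; FIRST(ε) = {ε}
FIRST(S) = {b, ε}


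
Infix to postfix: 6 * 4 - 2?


Left to right (same or higher precedence on left)
Postfix: 6 4 * 2 -


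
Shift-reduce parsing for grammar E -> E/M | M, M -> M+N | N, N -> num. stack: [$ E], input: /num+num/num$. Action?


shift '/' to continue E -> E/M
Action: shift


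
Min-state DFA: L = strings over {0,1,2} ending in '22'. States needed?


Track the longest suffix of input matching a prefix of '22': 3 classes (prefixes of length 0..2)
Minimal DFA: 3 states


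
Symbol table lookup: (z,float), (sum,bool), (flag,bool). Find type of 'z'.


Lookup 'z' → type float


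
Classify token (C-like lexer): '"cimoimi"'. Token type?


Pattern: double-quoted sequence
Type: STRING_LITERAL


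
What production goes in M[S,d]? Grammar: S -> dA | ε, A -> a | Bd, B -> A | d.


For [S, d]: 'd' ∈ FIRST(dA)
Entry: S -> dA


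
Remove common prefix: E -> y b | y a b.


Common prefix: 'y'
Factored: E -> y E', E' -> b | a b


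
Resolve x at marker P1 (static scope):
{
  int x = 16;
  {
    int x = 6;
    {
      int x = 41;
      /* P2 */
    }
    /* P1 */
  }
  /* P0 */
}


x declared in the same block as P1
x = 6


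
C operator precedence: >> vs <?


'>>' is shift (level 8); '<' is relational (level 7)
Higher level binds tighter
'>>' has higher precedence than '<'


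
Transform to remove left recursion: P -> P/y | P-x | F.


Left-recursive alternatives: P/y, P-x; non-recursive: F
Introduce P': P -> FP', P' -> /yP' | -xP' | ε


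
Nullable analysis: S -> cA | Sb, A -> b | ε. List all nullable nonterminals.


A nonterminal is nullable iff some alternative derives ε (directly, or every symbol in it is nullable)
Nullable: {A}


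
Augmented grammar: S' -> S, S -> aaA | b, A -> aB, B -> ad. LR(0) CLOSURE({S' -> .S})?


Start: S' -> .S
For each item with dot before a nonterminal B, add B -> .γ for every B-production
Closure: [S' -> .S, S -> .aaA, S -> .b]


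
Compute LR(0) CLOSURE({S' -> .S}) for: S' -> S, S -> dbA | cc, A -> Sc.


Start: S' -> .S
For each item with dot before a nonterminal B, add B -> .γ for every B-production
Closure: [S' -> .S, S -> .dbA, S -> .cc]


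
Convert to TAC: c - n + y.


Break into single-operator statements:
t1 = c - n
t2 = t1 + y


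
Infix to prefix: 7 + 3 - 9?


left-to-right (same/higher precedence on left): tree is (- (+ 7 3) 9)
Prefix: - + 7 3 9


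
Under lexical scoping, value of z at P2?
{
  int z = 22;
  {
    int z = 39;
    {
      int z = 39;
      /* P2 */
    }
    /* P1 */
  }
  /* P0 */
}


z declared in the same block as P2
z = 39


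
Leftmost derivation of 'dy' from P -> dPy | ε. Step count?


Derivation: P => dPy => dy
Steps: 2


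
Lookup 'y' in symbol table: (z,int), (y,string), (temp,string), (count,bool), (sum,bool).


Lookup 'y' → type string


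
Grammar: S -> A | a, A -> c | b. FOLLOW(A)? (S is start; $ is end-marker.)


$ ∈ FOLLOW(S). For each A -> αBβ: add FIRST(β)\{ε} to FOLLOW(B); if β nullable, add FOLLOW(A).
FOLLOW(A) = {$}


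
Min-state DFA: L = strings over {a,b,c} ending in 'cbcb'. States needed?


Track the longest suffix of input matching a prefix of 'cbcb': 5 classes (prefixes of length 0..4)
Minimal DFA: 5 states


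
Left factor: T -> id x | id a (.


Common prefix: 'id'
Factored: T -> id T', T' -> x | a (


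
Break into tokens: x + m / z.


Scan left to right, longest-match per lexeme
Tokens: ID(x), OP(+), ID(m), OP(/), ID(z)


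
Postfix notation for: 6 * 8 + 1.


Left to right (same or higher precedence on left)
Postfix: 6 8 * 1 +


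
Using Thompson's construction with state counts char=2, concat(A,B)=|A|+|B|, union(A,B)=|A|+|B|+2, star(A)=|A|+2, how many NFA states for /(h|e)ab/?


Syntax tree has 4 char leaf(s), 1 union(s), 0 star(s)
chars contribute 4×2 = 8; each union adds +2; each star adds +2
Total: 8 + 2 + 0 = 10 states


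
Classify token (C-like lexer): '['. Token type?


Pattern: delimiter/punctuation
Type: PUNCTUATION


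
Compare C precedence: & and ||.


'&' is bitwise AND (level 5); '||' is logical OR (level 1)
Higher level binds tighter
'&' has higher precedence than '||'


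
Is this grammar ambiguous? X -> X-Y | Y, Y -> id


precedence layered via separate nonterminal Y: deterministic
Unambiguous


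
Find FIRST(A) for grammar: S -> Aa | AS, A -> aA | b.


Per alternative of A: FIRST(aA) = {a}; FIRST(b) = {b}
FIRST(A) = {a, b}


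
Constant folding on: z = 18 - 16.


18 - 16 = 2 at compile time
Optimized: z = 2


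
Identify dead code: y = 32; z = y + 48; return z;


y is read by z's definition; z is returned
No dead code


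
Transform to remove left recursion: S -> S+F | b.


Left-recursive alternatives: S+F; non-recursive: b
Introduce S': S -> bS', S' -> +FS' | ε


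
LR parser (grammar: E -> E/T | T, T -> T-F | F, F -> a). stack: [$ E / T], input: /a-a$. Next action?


handle 'E/T' on top; lookahead ∈ FOLLOW(E) = {/, $}
Action: reduce (E -> E/T)


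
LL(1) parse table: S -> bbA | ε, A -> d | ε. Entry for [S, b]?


For [S, b]: 'b' ∈ FIRST(bbA)
Entry: S -> bbA


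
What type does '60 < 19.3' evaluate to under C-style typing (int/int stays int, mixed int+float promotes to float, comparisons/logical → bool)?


Operand types: int < float
Rule: comparison yields bool
Result type: bool


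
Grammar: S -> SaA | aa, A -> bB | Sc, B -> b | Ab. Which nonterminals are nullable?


A nonterminal is nullable iff some alternative derives ε (directly, or every symbol in it is nullable)
Nullable: {}


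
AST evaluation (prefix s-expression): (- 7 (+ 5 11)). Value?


Evaluate inner: (+ 5 11) = 16
Evaluate root: (- 7 16) = -9
Result: -9


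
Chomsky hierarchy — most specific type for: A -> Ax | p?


Left-linear: every RHS is a terminal or one nonterminal followed by a terminal
Classification: Type 3 (Regular)


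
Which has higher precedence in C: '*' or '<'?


'*' is multiplicative (level 10); '<' is relational (level 7)
Higher level binds tighter
'*' has higher precedence than '<'


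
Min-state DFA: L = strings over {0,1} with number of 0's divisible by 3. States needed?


Track (count of 0) mod 3: states 0..2, accept at 0
Minimal DFA: 3 states


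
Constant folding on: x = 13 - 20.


13 - 20 = -7 at compile time
Optimized: x = -7


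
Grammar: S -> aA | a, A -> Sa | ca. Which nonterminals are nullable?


A nonterminal is nullable iff some alternative derives ε (directly, or every symbol in it is nullable)
Nullable: {}


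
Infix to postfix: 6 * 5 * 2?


Left to right (same or higher precedence on left)
Postfix: 6 5 * 2 *


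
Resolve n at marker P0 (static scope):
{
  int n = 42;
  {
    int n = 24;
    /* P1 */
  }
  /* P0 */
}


n declared in the same block as P0
n = 42


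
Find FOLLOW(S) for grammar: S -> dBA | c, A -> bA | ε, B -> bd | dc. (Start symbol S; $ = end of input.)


$ ∈ FOLLOW(S). For each A -> αBβ: add FIRST(β)\{ε} to FOLLOW(B); if β nullable, add FOLLOW(A).
FOLLOW(S) = {$}


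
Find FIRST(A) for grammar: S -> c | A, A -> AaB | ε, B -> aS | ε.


Per alternative of A: FIRST(AaB) = {a}; FIRST(ε) = {ε}
FIRST(A) = {a, ε}


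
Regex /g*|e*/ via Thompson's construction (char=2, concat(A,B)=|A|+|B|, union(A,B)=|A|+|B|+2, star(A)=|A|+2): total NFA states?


Syntax tree has 2 char leaf(s), 1 union(s), 2 star(s)
chars contribute 2×2 = 4; each union adds +2; each star adds +2
Total: 4 + 2 + 4 = 10 states


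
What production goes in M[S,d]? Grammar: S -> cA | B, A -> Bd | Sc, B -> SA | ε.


For [S, d]: 'd' ∈ FIRST(B)
Entry: S -> B


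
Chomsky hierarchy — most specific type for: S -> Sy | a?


Left-linear: every RHS is a terminal or one nonterminal followed by a terminal
Classification: Type 3 (Regular)


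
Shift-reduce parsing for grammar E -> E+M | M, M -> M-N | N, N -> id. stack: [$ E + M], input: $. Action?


handle 'E+M' on top; lookahead ∈ FOLLOW(E) = {+, $}
Action: reduce (E -> E+M)


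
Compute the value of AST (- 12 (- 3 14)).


Evaluate inner: (- 3 14) = -11
Evaluate root: (- 12 -11) = 23
Result: 23


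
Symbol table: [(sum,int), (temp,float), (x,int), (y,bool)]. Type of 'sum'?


Lookup 'sum' → type int


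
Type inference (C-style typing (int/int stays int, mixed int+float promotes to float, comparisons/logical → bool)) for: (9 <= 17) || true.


Operand types: bool || bool
Rule: logical operators take bool operands and yield bool
Result type: bool


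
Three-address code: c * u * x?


Break into single-operator statements:
t1 = c * u
t2 = t1 * x


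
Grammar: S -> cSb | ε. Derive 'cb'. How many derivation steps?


Derivation: S => cSb => cb
Steps: 2


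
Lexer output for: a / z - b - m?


Scan left to right, longest-match per lexeme
Tokens: ID(a), OP(/), ID(z), OP(-), ID(b), OP(-), ID(m)


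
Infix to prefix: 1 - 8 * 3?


'*' binds tighter: tree is (- 1 (* 8 3))
Prefix: - 1 * 8 3


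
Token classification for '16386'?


Pattern: digits only
Type: INTEGER_LITERAL


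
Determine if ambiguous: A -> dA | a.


right-linear, alternatives start with distinct terminals 'd' vs 'a': unique leftmost derivation
Unambiguous


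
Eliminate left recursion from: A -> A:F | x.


Left-recursive alternatives: A:F; non-recursive: x
Introduce A': A -> xA', A' -> :FA' | ε


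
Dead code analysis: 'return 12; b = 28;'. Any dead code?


statement follows a return and is unreachable
Dead: 'b = 28'


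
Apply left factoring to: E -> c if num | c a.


Common prefix: 'c'
Factored: E -> c E', E' -> if num | a


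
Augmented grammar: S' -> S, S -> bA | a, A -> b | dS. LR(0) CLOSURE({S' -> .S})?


Start: S' -> .S
For each item with dot before a nonterminal B, add B -> .γ for every B-production
Closure: [S' -> .S, S -> .bA, S -> .a]


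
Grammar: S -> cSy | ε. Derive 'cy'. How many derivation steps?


Derivation: S => cSy => cy
Steps: 2


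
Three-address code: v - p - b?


Break into single-operator statements:
t1 = v - p
t2 = t1 - b


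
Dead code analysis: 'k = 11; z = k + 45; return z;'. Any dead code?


k is read by z's definition; z is returned
No dead code


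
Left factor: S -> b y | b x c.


Common prefix: 'b'
Factored: S -> b S', S' -> y | x c
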